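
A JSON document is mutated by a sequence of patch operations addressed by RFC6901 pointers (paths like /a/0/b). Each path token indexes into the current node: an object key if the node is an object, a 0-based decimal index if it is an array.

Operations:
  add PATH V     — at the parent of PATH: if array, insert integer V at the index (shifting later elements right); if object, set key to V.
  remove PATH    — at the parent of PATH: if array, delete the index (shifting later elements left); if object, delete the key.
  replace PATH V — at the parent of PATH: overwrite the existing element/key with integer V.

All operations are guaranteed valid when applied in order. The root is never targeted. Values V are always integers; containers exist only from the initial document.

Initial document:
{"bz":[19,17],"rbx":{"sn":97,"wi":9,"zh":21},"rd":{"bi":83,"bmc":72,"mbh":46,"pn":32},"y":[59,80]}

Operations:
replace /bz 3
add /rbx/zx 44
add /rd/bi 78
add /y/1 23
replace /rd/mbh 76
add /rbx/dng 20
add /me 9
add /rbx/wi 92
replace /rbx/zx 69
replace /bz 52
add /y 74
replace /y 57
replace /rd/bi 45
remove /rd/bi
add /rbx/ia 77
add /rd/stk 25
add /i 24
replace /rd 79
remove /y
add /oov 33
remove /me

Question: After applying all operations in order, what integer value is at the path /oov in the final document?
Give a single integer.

After op 1 (replace /bz 3): {"bz":3,"rbx":{"sn":97,"wi":9,"zh":21},"rd":{"bi":83,"bmc":72,"mbh":46,"pn":32},"y":[59,80]}
After op 2 (add /rbx/zx 44): {"bz":3,"rbx":{"sn":97,"wi":9,"zh":21,"zx":44},"rd":{"bi":83,"bmc":72,"mbh":46,"pn":32},"y":[59,80]}
After op 3 (add /rd/bi 78): {"bz":3,"rbx":{"sn":97,"wi":9,"zh":21,"zx":44},"rd":{"bi":78,"bmc":72,"mbh":46,"pn":32},"y":[59,80]}
After op 4 (add /y/1 23): {"bz":3,"rbx":{"sn":97,"wi":9,"zh":21,"zx":44},"rd":{"bi":78,"bmc":72,"mbh":46,"pn":32},"y":[59,23,80]}
After op 5 (replace /rd/mbh 76): {"bz":3,"rbx":{"sn":97,"wi":9,"zh":21,"zx":44},"rd":{"bi":78,"bmc":72,"mbh":76,"pn":32},"y":[59,23,80]}
After op 6 (add /rbx/dng 20): {"bz":3,"rbx":{"dng":20,"sn":97,"wi":9,"zh":21,"zx":44},"rd":{"bi":78,"bmc":72,"mbh":76,"pn":32},"y":[59,23,80]}
After op 7 (add /me 9): {"bz":3,"me":9,"rbx":{"dng":20,"sn":97,"wi":9,"zh":21,"zx":44},"rd":{"bi":78,"bmc":72,"mbh":76,"pn":32},"y":[59,23,80]}
After op 8 (add /rbx/wi 92): {"bz":3,"me":9,"rbx":{"dng":20,"sn":97,"wi":92,"zh":21,"zx":44},"rd":{"bi":78,"bmc":72,"mbh":76,"pn":32},"y":[59,23,80]}
After op 9 (replace /rbx/zx 69): {"bz":3,"me":9,"rbx":{"dng":20,"sn":97,"wi":92,"zh":21,"zx":69},"rd":{"bi":78,"bmc":72,"mbh":76,"pn":32},"y":[59,23,80]}
After op 10 (replace /bz 52): {"bz":52,"me":9,"rbx":{"dng":20,"sn":97,"wi":92,"zh":21,"zx":69},"rd":{"bi":78,"bmc":72,"mbh":76,"pn":32},"y":[59,23,80]}
After op 11 (add /y 74): {"bz":52,"me":9,"rbx":{"dng":20,"sn":97,"wi":92,"zh":21,"zx":69},"rd":{"bi":78,"bmc":72,"mbh":76,"pn":32},"y":74}
After op 12 (replace /y 57): {"bz":52,"me":9,"rbx":{"dng":20,"sn":97,"wi":92,"zh":21,"zx":69},"rd":{"bi":78,"bmc":72,"mbh":76,"pn":32},"y":57}
After op 13 (replace /rd/bi 45): {"bz":52,"me":9,"rbx":{"dng":20,"sn":97,"wi":92,"zh":21,"zx":69},"rd":{"bi":45,"bmc":72,"mbh":76,"pn":32},"y":57}
After op 14 (remove /rd/bi): {"bz":52,"me":9,"rbx":{"dng":20,"sn":97,"wi":92,"zh":21,"zx":69},"rd":{"bmc":72,"mbh":76,"pn":32},"y":57}
After op 15 (add /rbx/ia 77): {"bz":52,"me":9,"rbx":{"dng":20,"ia":77,"sn":97,"wi":92,"zh":21,"zx":69},"rd":{"bmc":72,"mbh":76,"pn":32},"y":57}
After op 16 (add /rd/stk 25): {"bz":52,"me":9,"rbx":{"dng":20,"ia":77,"sn":97,"wi":92,"zh":21,"zx":69},"rd":{"bmc":72,"mbh":76,"pn":32,"stk":25},"y":57}
After op 17 (add /i 24): {"bz":52,"i":24,"me":9,"rbx":{"dng":20,"ia":77,"sn":97,"wi":92,"zh":21,"zx":69},"rd":{"bmc":72,"mbh":76,"pn":32,"stk":25},"y":57}
After op 18 (replace /rd 79): {"bz":52,"i":24,"me":9,"rbx":{"dng":20,"ia":77,"sn":97,"wi":92,"zh":21,"zx":69},"rd":79,"y":57}
After op 19 (remove /y): {"bz":52,"i":24,"me":9,"rbx":{"dng":20,"ia":77,"sn":97,"wi":92,"zh":21,"zx":69},"rd":79}
After op 20 (add /oov 33): {"bz":52,"i":24,"me":9,"oov":33,"rbx":{"dng":20,"ia":77,"sn":97,"wi":92,"zh":21,"zx":69},"rd":79}
After op 21 (remove /me): {"bz":52,"i":24,"oov":33,"rbx":{"dng":20,"ia":77,"sn":97,"wi":92,"zh":21,"zx":69},"rd":79}
Value at /oov: 33

Answer: 33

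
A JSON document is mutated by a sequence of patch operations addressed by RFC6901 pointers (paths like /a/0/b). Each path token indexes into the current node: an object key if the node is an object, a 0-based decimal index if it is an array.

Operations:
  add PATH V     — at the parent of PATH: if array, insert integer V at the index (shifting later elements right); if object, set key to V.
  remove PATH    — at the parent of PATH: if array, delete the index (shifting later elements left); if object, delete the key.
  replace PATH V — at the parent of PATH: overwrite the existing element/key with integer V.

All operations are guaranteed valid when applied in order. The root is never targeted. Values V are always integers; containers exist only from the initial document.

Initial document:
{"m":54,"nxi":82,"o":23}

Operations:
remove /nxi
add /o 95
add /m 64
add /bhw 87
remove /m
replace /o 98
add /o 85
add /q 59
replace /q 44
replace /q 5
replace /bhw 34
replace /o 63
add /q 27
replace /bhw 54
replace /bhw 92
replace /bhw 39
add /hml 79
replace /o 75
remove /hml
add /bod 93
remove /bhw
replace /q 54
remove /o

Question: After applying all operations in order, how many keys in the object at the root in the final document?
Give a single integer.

Answer: 2

Derivation:
After op 1 (remove /nxi): {"m":54,"o":23}
After op 2 (add /o 95): {"m":54,"o":95}
After op 3 (add /m 64): {"m":64,"o":95}
After op 4 (add /bhw 87): {"bhw":87,"m":64,"o":95}
After op 5 (remove /m): {"bhw":87,"o":95}
After op 6 (replace /o 98): {"bhw":87,"o":98}
After op 7 (add /o 85): {"bhw":87,"o":85}
After op 8 (add /q 59): {"bhw":87,"o":85,"q":59}
After op 9 (replace /q 44): {"bhw":87,"o":85,"q":44}
After op 10 (replace /q 5): {"bhw":87,"o":85,"q":5}
After op 11 (replace /bhw 34): {"bhw":34,"o":85,"q":5}
After op 12 (replace /o 63): {"bhw":34,"o":63,"q":5}
After op 13 (add /q 27): {"bhw":34,"o":63,"q":27}
After op 14 (replace /bhw 54): {"bhw":54,"o":63,"q":27}
After op 15 (replace /bhw 92): {"bhw":92,"o":63,"q":27}
After op 16 (replace /bhw 39): {"bhw":39,"o":63,"q":27}
After op 17 (add /hml 79): {"bhw":39,"hml":79,"o":63,"q":27}
After op 18 (replace /o 75): {"bhw":39,"hml":79,"o":75,"q":27}
After op 19 (remove /hml): {"bhw":39,"o":75,"q":27}
After op 20 (add /bod 93): {"bhw":39,"bod":93,"o":75,"q":27}
After op 21 (remove /bhw): {"bod":93,"o":75,"q":27}
After op 22 (replace /q 54): {"bod":93,"o":75,"q":54}
After op 23 (remove /o): {"bod":93,"q":54}
Size at the root: 2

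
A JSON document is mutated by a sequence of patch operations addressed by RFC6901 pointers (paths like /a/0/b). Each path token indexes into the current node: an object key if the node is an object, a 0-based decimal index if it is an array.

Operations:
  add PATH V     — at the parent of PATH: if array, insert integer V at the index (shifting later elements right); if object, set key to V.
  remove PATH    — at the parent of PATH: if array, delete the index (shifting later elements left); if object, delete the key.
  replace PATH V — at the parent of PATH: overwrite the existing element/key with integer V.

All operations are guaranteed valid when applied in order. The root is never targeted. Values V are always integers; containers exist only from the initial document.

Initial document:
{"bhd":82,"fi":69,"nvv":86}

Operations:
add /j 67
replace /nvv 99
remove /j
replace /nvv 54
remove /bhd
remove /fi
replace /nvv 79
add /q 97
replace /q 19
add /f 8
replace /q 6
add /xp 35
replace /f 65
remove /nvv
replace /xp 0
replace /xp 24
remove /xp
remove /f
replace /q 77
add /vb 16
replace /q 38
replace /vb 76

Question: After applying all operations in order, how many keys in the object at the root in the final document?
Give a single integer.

After op 1 (add /j 67): {"bhd":82,"fi":69,"j":67,"nvv":86}
After op 2 (replace /nvv 99): {"bhd":82,"fi":69,"j":67,"nvv":99}
After op 3 (remove /j): {"bhd":82,"fi":69,"nvv":99}
After op 4 (replace /nvv 54): {"bhd":82,"fi":69,"nvv":54}
After op 5 (remove /bhd): {"fi":69,"nvv":54}
After op 6 (remove /fi): {"nvv":54}
After op 7 (replace /nvv 79): {"nvv":79}
After op 8 (add /q 97): {"nvv":79,"q":97}
After op 9 (replace /q 19): {"nvv":79,"q":19}
After op 10 (add /f 8): {"f":8,"nvv":79,"q":19}
After op 11 (replace /q 6): {"f":8,"nvv":79,"q":6}
After op 12 (add /xp 35): {"f":8,"nvv":79,"q":6,"xp":35}
After op 13 (replace /f 65): {"f":65,"nvv":79,"q":6,"xp":35}
After op 14 (remove /nvv): {"f":65,"q":6,"xp":35}
After op 15 (replace /xp 0): {"f":65,"q":6,"xp":0}
After op 16 (replace /xp 24): {"f":65,"q":6,"xp":24}
After op 17 (remove /xp): {"f":65,"q":6}
After op 18 (remove /f): {"q":6}
After op 19 (replace /q 77): {"q":77}
After op 20 (add /vb 16): {"q":77,"vb":16}
After op 21 (replace /q 38): {"q":38,"vb":16}
After op 22 (replace /vb 76): {"q":38,"vb":76}
Size at the root: 2

Answer: 2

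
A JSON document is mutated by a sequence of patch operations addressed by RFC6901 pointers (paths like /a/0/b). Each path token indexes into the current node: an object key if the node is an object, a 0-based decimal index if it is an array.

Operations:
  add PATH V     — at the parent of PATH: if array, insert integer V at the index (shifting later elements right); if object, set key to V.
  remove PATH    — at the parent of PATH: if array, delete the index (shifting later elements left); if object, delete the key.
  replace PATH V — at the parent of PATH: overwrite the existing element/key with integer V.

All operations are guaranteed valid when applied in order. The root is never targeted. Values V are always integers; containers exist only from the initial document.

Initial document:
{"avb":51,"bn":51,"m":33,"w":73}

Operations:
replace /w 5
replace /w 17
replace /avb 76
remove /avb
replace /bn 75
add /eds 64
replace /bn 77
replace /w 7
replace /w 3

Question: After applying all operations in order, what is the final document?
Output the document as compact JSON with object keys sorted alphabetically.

Answer: {"bn":77,"eds":64,"m":33,"w":3}

Derivation:
After op 1 (replace /w 5): {"avb":51,"bn":51,"m":33,"w":5}
After op 2 (replace /w 17): {"avb":51,"bn":51,"m":33,"w":17}
After op 3 (replace /avb 76): {"avb":76,"bn":51,"m":33,"w":17}
After op 4 (remove /avb): {"bn":51,"m":33,"w":17}
After op 5 (replace /bn 75): {"bn":75,"m":33,"w":17}
After op 6 (add /eds 64): {"bn":75,"eds":64,"m":33,"w":17}
After op 7 (replace /bn 77): {"bn":77,"eds":64,"m":33,"w":17}
After op 8 (replace /w 7): {"bn":77,"eds":64,"m":33,"w":7}
After op 9 (replace /w 3): {"bn":77,"eds":64,"m":33,"w":3}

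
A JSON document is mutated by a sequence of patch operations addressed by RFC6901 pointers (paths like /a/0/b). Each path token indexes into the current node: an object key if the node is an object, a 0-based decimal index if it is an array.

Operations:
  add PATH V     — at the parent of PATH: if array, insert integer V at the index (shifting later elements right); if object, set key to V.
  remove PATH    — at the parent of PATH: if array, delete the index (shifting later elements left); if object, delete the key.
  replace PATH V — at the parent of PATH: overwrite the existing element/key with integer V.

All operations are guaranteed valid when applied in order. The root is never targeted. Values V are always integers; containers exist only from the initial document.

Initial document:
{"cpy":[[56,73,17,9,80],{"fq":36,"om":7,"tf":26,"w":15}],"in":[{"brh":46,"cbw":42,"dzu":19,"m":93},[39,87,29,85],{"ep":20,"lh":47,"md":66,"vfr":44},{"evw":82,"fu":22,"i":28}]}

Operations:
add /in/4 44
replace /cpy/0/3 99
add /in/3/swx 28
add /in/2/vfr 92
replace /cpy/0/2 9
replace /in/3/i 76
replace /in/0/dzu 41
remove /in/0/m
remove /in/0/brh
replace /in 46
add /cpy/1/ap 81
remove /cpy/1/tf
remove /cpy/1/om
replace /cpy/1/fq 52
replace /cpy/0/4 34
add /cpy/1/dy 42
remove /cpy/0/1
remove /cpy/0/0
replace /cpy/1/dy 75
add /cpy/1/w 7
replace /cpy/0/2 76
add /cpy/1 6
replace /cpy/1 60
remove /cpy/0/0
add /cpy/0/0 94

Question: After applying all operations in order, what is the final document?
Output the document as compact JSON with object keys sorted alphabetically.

After op 1 (add /in/4 44): {"cpy":[[56,73,17,9,80],{"fq":36,"om":7,"tf":26,"w":15}],"in":[{"brh":46,"cbw":42,"dzu":19,"m":93},[39,87,29,85],{"ep":20,"lh":47,"md":66,"vfr":44},{"evw":82,"fu":22,"i":28},44]}
After op 2 (replace /cpy/0/3 99): {"cpy":[[56,73,17,99,80],{"fq":36,"om":7,"tf":26,"w":15}],"in":[{"brh":46,"cbw":42,"dzu":19,"m":93},[39,87,29,85],{"ep":20,"lh":47,"md":66,"vfr":44},{"evw":82,"fu":22,"i":28},44]}
After op 3 (add /in/3/swx 28): {"cpy":[[56,73,17,99,80],{"fq":36,"om":7,"tf":26,"w":15}],"in":[{"brh":46,"cbw":42,"dzu":19,"m":93},[39,87,29,85],{"ep":20,"lh":47,"md":66,"vfr":44},{"evw":82,"fu":22,"i":28,"swx":28},44]}
After op 4 (add /in/2/vfr 92): {"cpy":[[56,73,17,99,80],{"fq":36,"om":7,"tf":26,"w":15}],"in":[{"brh":46,"cbw":42,"dzu":19,"m":93},[39,87,29,85],{"ep":20,"lh":47,"md":66,"vfr":92},{"evw":82,"fu":22,"i":28,"swx":28},44]}
After op 5 (replace /cpy/0/2 9): {"cpy":[[56,73,9,99,80],{"fq":36,"om":7,"tf":26,"w":15}],"in":[{"brh":46,"cbw":42,"dzu":19,"m":93},[39,87,29,85],{"ep":20,"lh":47,"md":66,"vfr":92},{"evw":82,"fu":22,"i":28,"swx":28},44]}
After op 6 (replace /in/3/i 76): {"cpy":[[56,73,9,99,80],{"fq":36,"om":7,"tf":26,"w":15}],"in":[{"brh":46,"cbw":42,"dzu":19,"m":93},[39,87,29,85],{"ep":20,"lh":47,"md":66,"vfr":92},{"evw":82,"fu":22,"i":76,"swx":28},44]}
After op 7 (replace /in/0/dzu 41): {"cpy":[[56,73,9,99,80],{"fq":36,"om":7,"tf":26,"w":15}],"in":[{"brh":46,"cbw":42,"dzu":41,"m":93},[39,87,29,85],{"ep":20,"lh":47,"md":66,"vfr":92},{"evw":82,"fu":22,"i":76,"swx":28},44]}
After op 8 (remove /in/0/m): {"cpy":[[56,73,9,99,80],{"fq":36,"om":7,"tf":26,"w":15}],"in":[{"brh":46,"cbw":42,"dzu":41},[39,87,29,85],{"ep":20,"lh":47,"md":66,"vfr":92},{"evw":82,"fu":22,"i":76,"swx":28},44]}
After op 9 (remove /in/0/brh): {"cpy":[[56,73,9,99,80],{"fq":36,"om":7,"tf":26,"w":15}],"in":[{"cbw":42,"dzu":41},[39,87,29,85],{"ep":20,"lh":47,"md":66,"vfr":92},{"evw":82,"fu":22,"i":76,"swx":28},44]}
After op 10 (replace /in 46): {"cpy":[[56,73,9,99,80],{"fq":36,"om":7,"tf":26,"w":15}],"in":46}
After op 11 (add /cpy/1/ap 81): {"cpy":[[56,73,9,99,80],{"ap":81,"fq":36,"om":7,"tf":26,"w":15}],"in":46}
After op 12 (remove /cpy/1/tf): {"cpy":[[56,73,9,99,80],{"ap":81,"fq":36,"om":7,"w":15}],"in":46}
After op 13 (remove /cpy/1/om): {"cpy":[[56,73,9,99,80],{"ap":81,"fq":36,"w":15}],"in":46}
After op 14 (replace /cpy/1/fq 52): {"cpy":[[56,73,9,99,80],{"ap":81,"fq":52,"w":15}],"in":46}
After op 15 (replace /cpy/0/4 34): {"cpy":[[56,73,9,99,34],{"ap":81,"fq":52,"w":15}],"in":46}
After op 16 (add /cpy/1/dy 42): {"cpy":[[56,73,9,99,34],{"ap":81,"dy":42,"fq":52,"w":15}],"in":46}
After op 17 (remove /cpy/0/1): {"cpy":[[56,9,99,34],{"ap":81,"dy":42,"fq":52,"w":15}],"in":46}
After op 18 (remove /cpy/0/0): {"cpy":[[9,99,34],{"ap":81,"dy":42,"fq":52,"w":15}],"in":46}
After op 19 (replace /cpy/1/dy 75): {"cpy":[[9,99,34],{"ap":81,"dy":75,"fq":52,"w":15}],"in":46}
After op 20 (add /cpy/1/w 7): {"cpy":[[9,99,34],{"ap":81,"dy":75,"fq":52,"w":7}],"in":46}
After op 21 (replace /cpy/0/2 76): {"cpy":[[9,99,76],{"ap":81,"dy":75,"fq":52,"w":7}],"in":46}
After op 22 (add /cpy/1 6): {"cpy":[[9,99,76],6,{"ap":81,"dy":75,"fq":52,"w":7}],"in":46}
After op 23 (replace /cpy/1 60): {"cpy":[[9,99,76],60,{"ap":81,"dy":75,"fq":52,"w":7}],"in":46}
After op 24 (remove /cpy/0/0): {"cpy":[[99,76],60,{"ap":81,"dy":75,"fq":52,"w":7}],"in":46}
After op 25 (add /cpy/0/0 94): {"cpy":[[94,99,76],60,{"ap":81,"dy":75,"fq":52,"w":7}],"in":46}

Answer: {"cpy":[[94,99,76],60,{"ap":81,"dy":75,"fq":52,"w":7}],"in":46}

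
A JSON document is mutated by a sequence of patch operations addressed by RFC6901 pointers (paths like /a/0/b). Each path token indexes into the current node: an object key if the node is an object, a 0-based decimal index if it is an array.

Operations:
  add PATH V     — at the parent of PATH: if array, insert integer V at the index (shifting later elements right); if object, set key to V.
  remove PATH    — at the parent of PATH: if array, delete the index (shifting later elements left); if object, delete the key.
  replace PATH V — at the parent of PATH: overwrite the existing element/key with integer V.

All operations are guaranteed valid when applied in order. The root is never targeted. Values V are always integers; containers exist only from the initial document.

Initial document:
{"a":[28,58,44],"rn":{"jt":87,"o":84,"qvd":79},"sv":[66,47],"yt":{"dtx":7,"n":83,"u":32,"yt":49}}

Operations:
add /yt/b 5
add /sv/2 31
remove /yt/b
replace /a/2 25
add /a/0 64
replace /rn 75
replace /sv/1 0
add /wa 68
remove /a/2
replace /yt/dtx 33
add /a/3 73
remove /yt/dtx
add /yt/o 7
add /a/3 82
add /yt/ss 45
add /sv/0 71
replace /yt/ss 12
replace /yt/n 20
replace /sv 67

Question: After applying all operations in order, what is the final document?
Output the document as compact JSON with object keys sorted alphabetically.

After op 1 (add /yt/b 5): {"a":[28,58,44],"rn":{"jt":87,"o":84,"qvd":79},"sv":[66,47],"yt":{"b":5,"dtx":7,"n":83,"u":32,"yt":49}}
After op 2 (add /sv/2 31): {"a":[28,58,44],"rn":{"jt":87,"o":84,"qvd":79},"sv":[66,47,31],"yt":{"b":5,"dtx":7,"n":83,"u":32,"yt":49}}
After op 3 (remove /yt/b): {"a":[28,58,44],"rn":{"jt":87,"o":84,"qvd":79},"sv":[66,47,31],"yt":{"dtx":7,"n":83,"u":32,"yt":49}}
After op 4 (replace /a/2 25): {"a":[28,58,25],"rn":{"jt":87,"o":84,"qvd":79},"sv":[66,47,31],"yt":{"dtx":7,"n":83,"u":32,"yt":49}}
After op 5 (add /a/0 64): {"a":[64,28,58,25],"rn":{"jt":87,"o":84,"qvd":79},"sv":[66,47,31],"yt":{"dtx":7,"n":83,"u":32,"yt":49}}
After op 6 (replace /rn 75): {"a":[64,28,58,25],"rn":75,"sv":[66,47,31],"yt":{"dtx":7,"n":83,"u":32,"yt":49}}
After op 7 (replace /sv/1 0): {"a":[64,28,58,25],"rn":75,"sv":[66,0,31],"yt":{"dtx":7,"n":83,"u":32,"yt":49}}
After op 8 (add /wa 68): {"a":[64,28,58,25],"rn":75,"sv":[66,0,31],"wa":68,"yt":{"dtx":7,"n":83,"u":32,"yt":49}}
After op 9 (remove /a/2): {"a":[64,28,25],"rn":75,"sv":[66,0,31],"wa":68,"yt":{"dtx":7,"n":83,"u":32,"yt":49}}
After op 10 (replace /yt/dtx 33): {"a":[64,28,25],"rn":75,"sv":[66,0,31],"wa":68,"yt":{"dtx":33,"n":83,"u":32,"yt":49}}
After op 11 (add /a/3 73): {"a":[64,28,25,73],"rn":75,"sv":[66,0,31],"wa":68,"yt":{"dtx":33,"n":83,"u":32,"yt":49}}
After op 12 (remove /yt/dtx): {"a":[64,28,25,73],"rn":75,"sv":[66,0,31],"wa":68,"yt":{"n":83,"u":32,"yt":49}}
After op 13 (add /yt/o 7): {"a":[64,28,25,73],"rn":75,"sv":[66,0,31],"wa":68,"yt":{"n":83,"o":7,"u":32,"yt":49}}
After op 14 (add /a/3 82): {"a":[64,28,25,82,73],"rn":75,"sv":[66,0,31],"wa":68,"yt":{"n":83,"o":7,"u":32,"yt":49}}
After op 15 (add /yt/ss 45): {"a":[64,28,25,82,73],"rn":75,"sv":[66,0,31],"wa":68,"yt":{"n":83,"o":7,"ss":45,"u":32,"yt":49}}
After op 16 (add /sv/0 71): {"a":[64,28,25,82,73],"rn":75,"sv":[71,66,0,31],"wa":68,"yt":{"n":83,"o":7,"ss":45,"u":32,"yt":49}}
After op 17 (replace /yt/ss 12): {"a":[64,28,25,82,73],"rn":75,"sv":[71,66,0,31],"wa":68,"yt":{"n":83,"o":7,"ss":12,"u":32,"yt":49}}
After op 18 (replace /yt/n 20): {"a":[64,28,25,82,73],"rn":75,"sv":[71,66,0,31],"wa":68,"yt":{"n":20,"o":7,"ss":12,"u":32,"yt":49}}
After op 19 (replace /sv 67): {"a":[64,28,25,82,73],"rn":75,"sv":67,"wa":68,"yt":{"n":20,"o":7,"ss":12,"u":32,"yt":49}}

Answer: {"a":[64,28,25,82,73],"rn":75,"sv":67,"wa":68,"yt":{"n":20,"o":7,"ss":12,"u":32,"yt":49}}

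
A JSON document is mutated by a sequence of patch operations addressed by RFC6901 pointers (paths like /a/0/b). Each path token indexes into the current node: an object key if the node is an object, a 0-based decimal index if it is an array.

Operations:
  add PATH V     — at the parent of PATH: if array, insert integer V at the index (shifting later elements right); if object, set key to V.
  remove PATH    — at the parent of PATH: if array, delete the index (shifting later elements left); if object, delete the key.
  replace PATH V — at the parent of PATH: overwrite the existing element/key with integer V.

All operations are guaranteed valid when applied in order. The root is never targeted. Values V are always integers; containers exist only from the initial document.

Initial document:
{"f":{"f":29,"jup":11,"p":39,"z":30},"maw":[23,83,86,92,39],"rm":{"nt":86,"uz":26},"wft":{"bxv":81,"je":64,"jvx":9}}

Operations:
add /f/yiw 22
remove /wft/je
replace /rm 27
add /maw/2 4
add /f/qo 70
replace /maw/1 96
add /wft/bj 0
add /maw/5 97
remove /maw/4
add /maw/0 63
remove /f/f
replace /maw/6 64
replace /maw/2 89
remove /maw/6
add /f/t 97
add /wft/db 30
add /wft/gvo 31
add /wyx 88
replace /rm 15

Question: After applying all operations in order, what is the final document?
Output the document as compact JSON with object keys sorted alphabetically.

Answer: {"f":{"jup":11,"p":39,"qo":70,"t":97,"yiw":22,"z":30},"maw":[63,23,89,4,86,97],"rm":15,"wft":{"bj":0,"bxv":81,"db":30,"gvo":31,"jvx":9},"wyx":88}

Derivation:
After op 1 (add /f/yiw 22): {"f":{"f":29,"jup":11,"p":39,"yiw":22,"z":30},"maw":[23,83,86,92,39],"rm":{"nt":86,"uz":26},"wft":{"bxv":81,"je":64,"jvx":9}}
After op 2 (remove /wft/je): {"f":{"f":29,"jup":11,"p":39,"yiw":22,"z":30},"maw":[23,83,86,92,39],"rm":{"nt":86,"uz":26},"wft":{"bxv":81,"jvx":9}}
After op 3 (replace /rm 27): {"f":{"f":29,"jup":11,"p":39,"yiw":22,"z":30},"maw":[23,83,86,92,39],"rm":27,"wft":{"bxv":81,"jvx":9}}
After op 4 (add /maw/2 4): {"f":{"f":29,"jup":11,"p":39,"yiw":22,"z":30},"maw":[23,83,4,86,92,39],"rm":27,"wft":{"bxv":81,"jvx":9}}
After op 5 (add /f/qo 70): {"f":{"f":29,"jup":11,"p":39,"qo":70,"yiw":22,"z":30},"maw":[23,83,4,86,92,39],"rm":27,"wft":{"bxv":81,"jvx":9}}
After op 6 (replace /maw/1 96): {"f":{"f":29,"jup":11,"p":39,"qo":70,"yiw":22,"z":30},"maw":[23,96,4,86,92,39],"rm":27,"wft":{"bxv":81,"jvx":9}}
After op 7 (add /wft/bj 0): {"f":{"f":29,"jup":11,"p":39,"qo":70,"yiw":22,"z":30},"maw":[23,96,4,86,92,39],"rm":27,"wft":{"bj":0,"bxv":81,"jvx":9}}
After op 8 (add /maw/5 97): {"f":{"f":29,"jup":11,"p":39,"qo":70,"yiw":22,"z":30},"maw":[23,96,4,86,92,97,39],"rm":27,"wft":{"bj":0,"bxv":81,"jvx":9}}
After op 9 (remove /maw/4): {"f":{"f":29,"jup":11,"p":39,"qo":70,"yiw":22,"z":30},"maw":[23,96,4,86,97,39],"rm":27,"wft":{"bj":0,"bxv":81,"jvx":9}}
After op 10 (add /maw/0 63): {"f":{"f":29,"jup":11,"p":39,"qo":70,"yiw":22,"z":30},"maw":[63,23,96,4,86,97,39],"rm":27,"wft":{"bj":0,"bxv":81,"jvx":9}}
After op 11 (remove /f/f): {"f":{"jup":11,"p":39,"qo":70,"yiw":22,"z":30},"maw":[63,23,96,4,86,97,39],"rm":27,"wft":{"bj":0,"bxv":81,"jvx":9}}
After op 12 (replace /maw/6 64): {"f":{"jup":11,"p":39,"qo":70,"yiw":22,"z":30},"maw":[63,23,96,4,86,97,64],"rm":27,"wft":{"bj":0,"bxv":81,"jvx":9}}
After op 13 (replace /maw/2 89): {"f":{"jup":11,"p":39,"qo":70,"yiw":22,"z":30},"maw":[63,23,89,4,86,97,64],"rm":27,"wft":{"bj":0,"bxv":81,"jvx":9}}
After op 14 (remove /maw/6): {"f":{"jup":11,"p":39,"qo":70,"yiw":22,"z":30},"maw":[63,23,89,4,86,97],"rm":27,"wft":{"bj":0,"bxv":81,"jvx":9}}
After op 15 (add /f/t 97): {"f":{"jup":11,"p":39,"qo":70,"t":97,"yiw":22,"z":30},"maw":[63,23,89,4,86,97],"rm":27,"wft":{"bj":0,"bxv":81,"jvx":9}}
After op 16 (add /wft/db 30): {"f":{"jup":11,"p":39,"qo":70,"t":97,"yiw":22,"z":30},"maw":[63,23,89,4,86,97],"rm":27,"wft":{"bj":0,"bxv":81,"db":30,"jvx":9}}
After op 17 (add /wft/gvo 31): {"f":{"jup":11,"p":39,"qo":70,"t":97,"yiw":22,"z":30},"maw":[63,23,89,4,86,97],"rm":27,"wft":{"bj":0,"bxv":81,"db":30,"gvo":31,"jvx":9}}
After op 18 (add /wyx 88): {"f":{"jup":11,"p":39,"qo":70,"t":97,"yiw":22,"z":30},"maw":[63,23,89,4,86,97],"rm":27,"wft":{"bj":0,"bxv":81,"db":30,"gvo":31,"jvx":9},"wyx":88}
After op 19 (replace /rm 15): {"f":{"jup":11,"p":39,"qo":70,"t":97,"yiw":22,"z":30},"maw":[63,23,89,4,86,97],"rm":15,"wft":{"bj":0,"bxv":81,"db":30,"gvo":31,"jvx":9},"wyx":88}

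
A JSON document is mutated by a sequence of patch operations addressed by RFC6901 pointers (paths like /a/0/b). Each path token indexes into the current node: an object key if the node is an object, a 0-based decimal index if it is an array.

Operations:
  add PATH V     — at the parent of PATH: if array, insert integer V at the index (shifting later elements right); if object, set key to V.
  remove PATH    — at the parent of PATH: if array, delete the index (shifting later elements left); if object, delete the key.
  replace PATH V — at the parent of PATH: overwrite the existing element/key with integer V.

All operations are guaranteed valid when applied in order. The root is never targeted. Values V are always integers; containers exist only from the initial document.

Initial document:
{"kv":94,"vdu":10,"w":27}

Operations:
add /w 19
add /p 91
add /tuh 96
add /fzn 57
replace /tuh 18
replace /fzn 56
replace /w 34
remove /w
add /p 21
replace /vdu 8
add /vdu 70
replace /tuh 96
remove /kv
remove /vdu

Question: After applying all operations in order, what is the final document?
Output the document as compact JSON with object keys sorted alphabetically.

Answer: {"fzn":56,"p":21,"tuh":96}

Derivation:
After op 1 (add /w 19): {"kv":94,"vdu":10,"w":19}
After op 2 (add /p 91): {"kv":94,"p":91,"vdu":10,"w":19}
After op 3 (add /tuh 96): {"kv":94,"p":91,"tuh":96,"vdu":10,"w":19}
After op 4 (add /fzn 57): {"fzn":57,"kv":94,"p":91,"tuh":96,"vdu":10,"w":19}
After op 5 (replace /tuh 18): {"fzn":57,"kv":94,"p":91,"tuh":18,"vdu":10,"w":19}
After op 6 (replace /fzn 56): {"fzn":56,"kv":94,"p":91,"tuh":18,"vdu":10,"w":19}
After op 7 (replace /w 34): {"fzn":56,"kv":94,"p":91,"tuh":18,"vdu":10,"w":34}
After op 8 (remove /w): {"fzn":56,"kv":94,"p":91,"tuh":18,"vdu":10}
After op 9 (add /p 21): {"fzn":56,"kv":94,"p":21,"tuh":18,"vdu":10}
After op 10 (replace /vdu 8): {"fzn":56,"kv":94,"p":21,"tuh":18,"vdu":8}
After op 11 (add /vdu 70): {"fzn":56,"kv":94,"p":21,"tuh":18,"vdu":70}
After op 12 (replace /tuh 96): {"fzn":56,"kv":94,"p":21,"tuh":96,"vdu":70}
After op 13 (remove /kv): {"fzn":56,"p":21,"tuh":96,"vdu":70}
After op 14 (remove /vdu): {"fzn":56,"p":21,"tuh":96}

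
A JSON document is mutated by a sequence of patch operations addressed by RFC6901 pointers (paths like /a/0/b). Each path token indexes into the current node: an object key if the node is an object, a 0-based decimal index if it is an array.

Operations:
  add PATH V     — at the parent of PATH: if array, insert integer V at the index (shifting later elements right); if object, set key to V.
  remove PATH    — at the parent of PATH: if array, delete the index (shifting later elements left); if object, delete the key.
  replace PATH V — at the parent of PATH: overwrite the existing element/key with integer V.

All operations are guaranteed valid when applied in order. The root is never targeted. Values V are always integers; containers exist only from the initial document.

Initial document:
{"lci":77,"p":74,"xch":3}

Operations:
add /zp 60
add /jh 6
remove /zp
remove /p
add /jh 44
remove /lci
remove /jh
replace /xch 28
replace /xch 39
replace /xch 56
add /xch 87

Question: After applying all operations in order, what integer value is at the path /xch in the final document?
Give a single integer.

After op 1 (add /zp 60): {"lci":77,"p":74,"xch":3,"zp":60}
After op 2 (add /jh 6): {"jh":6,"lci":77,"p":74,"xch":3,"zp":60}
After op 3 (remove /zp): {"jh":6,"lci":77,"p":74,"xch":3}
After op 4 (remove /p): {"jh":6,"lci":77,"xch":3}
After op 5 (add /jh 44): {"jh":44,"lci":77,"xch":3}
After op 6 (remove /lci): {"jh":44,"xch":3}
After op 7 (remove /jh): {"xch":3}
After op 8 (replace /xch 28): {"xch":28}
After op 9 (replace /xch 39): {"xch":39}
After op 10 (replace /xch 56): {"xch":56}
After op 11 (add /xch 87): {"xch":87}
Value at /xch: 87

Answer: 87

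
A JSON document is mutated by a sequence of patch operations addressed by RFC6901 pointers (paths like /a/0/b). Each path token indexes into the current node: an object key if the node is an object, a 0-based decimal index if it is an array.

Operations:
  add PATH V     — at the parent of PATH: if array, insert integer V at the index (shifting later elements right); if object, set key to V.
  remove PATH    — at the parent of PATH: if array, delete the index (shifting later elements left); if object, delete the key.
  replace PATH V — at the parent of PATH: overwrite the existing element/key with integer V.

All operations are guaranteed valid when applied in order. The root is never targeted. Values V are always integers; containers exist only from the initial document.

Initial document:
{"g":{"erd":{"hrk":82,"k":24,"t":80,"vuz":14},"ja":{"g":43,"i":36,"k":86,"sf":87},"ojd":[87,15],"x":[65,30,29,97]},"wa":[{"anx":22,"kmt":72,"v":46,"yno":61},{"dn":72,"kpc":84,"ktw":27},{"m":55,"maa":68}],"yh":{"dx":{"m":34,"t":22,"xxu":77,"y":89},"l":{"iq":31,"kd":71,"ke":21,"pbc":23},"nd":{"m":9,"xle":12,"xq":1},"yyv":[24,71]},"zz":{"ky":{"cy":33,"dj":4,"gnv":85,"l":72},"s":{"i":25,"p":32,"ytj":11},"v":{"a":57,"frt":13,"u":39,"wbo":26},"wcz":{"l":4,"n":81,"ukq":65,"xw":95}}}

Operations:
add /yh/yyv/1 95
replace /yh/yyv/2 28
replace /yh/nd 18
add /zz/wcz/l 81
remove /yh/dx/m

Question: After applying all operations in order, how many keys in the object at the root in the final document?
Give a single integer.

After op 1 (add /yh/yyv/1 95): {"g":{"erd":{"hrk":82,"k":24,"t":80,"vuz":14},"ja":{"g":43,"i":36,"k":86,"sf":87},"ojd":[87,15],"x":[65,30,29,97]},"wa":[{"anx":22,"kmt":72,"v":46,"yno":61},{"dn":72,"kpc":84,"ktw":27},{"m":55,"maa":68}],"yh":{"dx":{"m":34,"t":22,"xxu":77,"y":89},"l":{"iq":31,"kd":71,"ke":21,"pbc":23},"nd":{"m":9,"xle":12,"xq":1},"yyv":[24,95,71]},"zz":{"ky":{"cy":33,"dj":4,"gnv":85,"l":72},"s":{"i":25,"p":32,"ytj":11},"v":{"a":57,"frt":13,"u":39,"wbo":26},"wcz":{"l":4,"n":81,"ukq":65,"xw":95}}}
After op 2 (replace /yh/yyv/2 28): {"g":{"erd":{"hrk":82,"k":24,"t":80,"vuz":14},"ja":{"g":43,"i":36,"k":86,"sf":87},"ojd":[87,15],"x":[65,30,29,97]},"wa":[{"anx":22,"kmt":72,"v":46,"yno":61},{"dn":72,"kpc":84,"ktw":27},{"m":55,"maa":68}],"yh":{"dx":{"m":34,"t":22,"xxu":77,"y":89},"l":{"iq":31,"kd":71,"ke":21,"pbc":23},"nd":{"m":9,"xle":12,"xq":1},"yyv":[24,95,28]},"zz":{"ky":{"cy":33,"dj":4,"gnv":85,"l":72},"s":{"i":25,"p":32,"ytj":11},"v":{"a":57,"frt":13,"u":39,"wbo":26},"wcz":{"l":4,"n":81,"ukq":65,"xw":95}}}
After op 3 (replace /yh/nd 18): {"g":{"erd":{"hrk":82,"k":24,"t":80,"vuz":14},"ja":{"g":43,"i":36,"k":86,"sf":87},"ojd":[87,15],"x":[65,30,29,97]},"wa":[{"anx":22,"kmt":72,"v":46,"yno":61},{"dn":72,"kpc":84,"ktw":27},{"m":55,"maa":68}],"yh":{"dx":{"m":34,"t":22,"xxu":77,"y":89},"l":{"iq":31,"kd":71,"ke":21,"pbc":23},"nd":18,"yyv":[24,95,28]},"zz":{"ky":{"cy":33,"dj":4,"gnv":85,"l":72},"s":{"i":25,"p":32,"ytj":11},"v":{"a":57,"frt":13,"u":39,"wbo":26},"wcz":{"l":4,"n":81,"ukq":65,"xw":95}}}
After op 4 (add /zz/wcz/l 81): {"g":{"erd":{"hrk":82,"k":24,"t":80,"vuz":14},"ja":{"g":43,"i":36,"k":86,"sf":87},"ojd":[87,15],"x":[65,30,29,97]},"wa":[{"anx":22,"kmt":72,"v":46,"yno":61},{"dn":72,"kpc":84,"ktw":27},{"m":55,"maa":68}],"yh":{"dx":{"m":34,"t":22,"xxu":77,"y":89},"l":{"iq":31,"kd":71,"ke":21,"pbc":23},"nd":18,"yyv":[24,95,28]},"zz":{"ky":{"cy":33,"dj":4,"gnv":85,"l":72},"s":{"i":25,"p":32,"ytj":11},"v":{"a":57,"frt":13,"u":39,"wbo":26},"wcz":{"l":81,"n":81,"ukq":65,"xw":95}}}
After op 5 (remove /yh/dx/m): {"g":{"erd":{"hrk":82,"k":24,"t":80,"vuz":14},"ja":{"g":43,"i":36,"k":86,"sf":87},"ojd":[87,15],"x":[65,30,29,97]},"wa":[{"anx":22,"kmt":72,"v":46,"yno":61},{"dn":72,"kpc":84,"ktw":27},{"m":55,"maa":68}],"yh":{"dx":{"t":22,"xxu":77,"y":89},"l":{"iq":31,"kd":71,"ke":21,"pbc":23},"nd":18,"yyv":[24,95,28]},"zz":{"ky":{"cy":33,"dj":4,"gnv":85,"l":72},"s":{"i":25,"p":32,"ytj":11},"v":{"a":57,"frt":13,"u":39,"wbo":26},"wcz":{"l":81,"n":81,"ukq":65,"xw":95}}}
Size at the root: 4

Answer: 4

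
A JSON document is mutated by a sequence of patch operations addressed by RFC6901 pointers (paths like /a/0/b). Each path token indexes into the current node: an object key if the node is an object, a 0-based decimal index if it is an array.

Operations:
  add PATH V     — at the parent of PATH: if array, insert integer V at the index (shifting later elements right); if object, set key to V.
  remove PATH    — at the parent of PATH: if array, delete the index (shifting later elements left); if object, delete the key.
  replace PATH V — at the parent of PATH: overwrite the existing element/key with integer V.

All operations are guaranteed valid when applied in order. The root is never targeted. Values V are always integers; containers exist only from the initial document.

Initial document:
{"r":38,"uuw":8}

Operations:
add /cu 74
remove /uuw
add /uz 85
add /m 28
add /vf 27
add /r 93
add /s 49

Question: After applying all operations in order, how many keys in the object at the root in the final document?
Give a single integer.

After op 1 (add /cu 74): {"cu":74,"r":38,"uuw":8}
After op 2 (remove /uuw): {"cu":74,"r":38}
After op 3 (add /uz 85): {"cu":74,"r":38,"uz":85}
After op 4 (add /m 28): {"cu":74,"m":28,"r":38,"uz":85}
After op 5 (add /vf 27): {"cu":74,"m":28,"r":38,"uz":85,"vf":27}
After op 6 (add /r 93): {"cu":74,"m":28,"r":93,"uz":85,"vf":27}
After op 7 (add /s 49): {"cu":74,"m":28,"r":93,"s":49,"uz":85,"vf":27}
Size at the root: 6

Answer: 6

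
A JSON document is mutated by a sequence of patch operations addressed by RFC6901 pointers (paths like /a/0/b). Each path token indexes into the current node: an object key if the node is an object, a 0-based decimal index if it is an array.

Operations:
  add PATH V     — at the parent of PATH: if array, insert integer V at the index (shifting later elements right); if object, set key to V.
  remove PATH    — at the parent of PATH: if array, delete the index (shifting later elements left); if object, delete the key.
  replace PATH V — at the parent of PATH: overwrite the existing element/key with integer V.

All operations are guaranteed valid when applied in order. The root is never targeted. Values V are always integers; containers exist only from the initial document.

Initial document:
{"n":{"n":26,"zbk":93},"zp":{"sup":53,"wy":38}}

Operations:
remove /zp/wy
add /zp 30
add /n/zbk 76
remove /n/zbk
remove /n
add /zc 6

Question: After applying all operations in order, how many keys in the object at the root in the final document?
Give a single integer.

Answer: 2

Derivation:
After op 1 (remove /zp/wy): {"n":{"n":26,"zbk":93},"zp":{"sup":53}}
After op 2 (add /zp 30): {"n":{"n":26,"zbk":93},"zp":30}
After op 3 (add /n/zbk 76): {"n":{"n":26,"zbk":76},"zp":30}
After op 4 (remove /n/zbk): {"n":{"n":26},"zp":30}
After op 5 (remove /n): {"zp":30}
After op 6 (add /zc 6): {"zc":6,"zp":30}
Size at the root: 2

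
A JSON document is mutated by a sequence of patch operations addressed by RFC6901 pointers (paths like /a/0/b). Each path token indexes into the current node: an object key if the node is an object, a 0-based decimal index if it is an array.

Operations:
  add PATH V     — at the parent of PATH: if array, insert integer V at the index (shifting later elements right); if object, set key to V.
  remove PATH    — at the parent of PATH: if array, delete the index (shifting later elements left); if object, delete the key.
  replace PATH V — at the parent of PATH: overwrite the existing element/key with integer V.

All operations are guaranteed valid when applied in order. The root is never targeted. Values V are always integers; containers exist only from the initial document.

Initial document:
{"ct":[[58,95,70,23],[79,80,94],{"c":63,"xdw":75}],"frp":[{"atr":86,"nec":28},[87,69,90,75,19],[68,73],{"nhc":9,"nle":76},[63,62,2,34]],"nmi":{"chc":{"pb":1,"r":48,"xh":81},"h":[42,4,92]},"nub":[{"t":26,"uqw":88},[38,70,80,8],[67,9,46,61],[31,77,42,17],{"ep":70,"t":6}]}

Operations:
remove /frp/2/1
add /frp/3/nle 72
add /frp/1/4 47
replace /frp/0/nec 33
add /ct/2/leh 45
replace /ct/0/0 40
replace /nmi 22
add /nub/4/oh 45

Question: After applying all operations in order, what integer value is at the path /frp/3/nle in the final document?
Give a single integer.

After op 1 (remove /frp/2/1): {"ct":[[58,95,70,23],[79,80,94],{"c":63,"xdw":75}],"frp":[{"atr":86,"nec":28},[87,69,90,75,19],[68],{"nhc":9,"nle":76},[63,62,2,34]],"nmi":{"chc":{"pb":1,"r":48,"xh":81},"h":[42,4,92]},"nub":[{"t":26,"uqw":88},[38,70,80,8],[67,9,46,61],[31,77,42,17],{"ep":70,"t":6}]}
After op 2 (add /frp/3/nle 72): {"ct":[[58,95,70,23],[79,80,94],{"c":63,"xdw":75}],"frp":[{"atr":86,"nec":28},[87,69,90,75,19],[68],{"nhc":9,"nle":72},[63,62,2,34]],"nmi":{"chc":{"pb":1,"r":48,"xh":81},"h":[42,4,92]},"nub":[{"t":26,"uqw":88},[38,70,80,8],[67,9,46,61],[31,77,42,17],{"ep":70,"t":6}]}
After op 3 (add /frp/1/4 47): {"ct":[[58,95,70,23],[79,80,94],{"c":63,"xdw":75}],"frp":[{"atr":86,"nec":28},[87,69,90,75,47,19],[68],{"nhc":9,"nle":72},[63,62,2,34]],"nmi":{"chc":{"pb":1,"r":48,"xh":81},"h":[42,4,92]},"nub":[{"t":26,"uqw":88},[38,70,80,8],[67,9,46,61],[31,77,42,17],{"ep":70,"t":6}]}
After op 4 (replace /frp/0/nec 33): {"ct":[[58,95,70,23],[79,80,94],{"c":63,"xdw":75}],"frp":[{"atr":86,"nec":33},[87,69,90,75,47,19],[68],{"nhc":9,"nle":72},[63,62,2,34]],"nmi":{"chc":{"pb":1,"r":48,"xh":81},"h":[42,4,92]},"nub":[{"t":26,"uqw":88},[38,70,80,8],[67,9,46,61],[31,77,42,17],{"ep":70,"t":6}]}
After op 5 (add /ct/2/leh 45): {"ct":[[58,95,70,23],[79,80,94],{"c":63,"leh":45,"xdw":75}],"frp":[{"atr":86,"nec":33},[87,69,90,75,47,19],[68],{"nhc":9,"nle":72},[63,62,2,34]],"nmi":{"chc":{"pb":1,"r":48,"xh":81},"h":[42,4,92]},"nub":[{"t":26,"uqw":88},[38,70,80,8],[67,9,46,61],[31,77,42,17],{"ep":70,"t":6}]}
After op 6 (replace /ct/0/0 40): {"ct":[[40,95,70,23],[79,80,94],{"c":63,"leh":45,"xdw":75}],"frp":[{"atr":86,"nec":33},[87,69,90,75,47,19],[68],{"nhc":9,"nle":72},[63,62,2,34]],"nmi":{"chc":{"pb":1,"r":48,"xh":81},"h":[42,4,92]},"nub":[{"t":26,"uqw":88},[38,70,80,8],[67,9,46,61],[31,77,42,17],{"ep":70,"t":6}]}
After op 7 (replace /nmi 22): {"ct":[[40,95,70,23],[79,80,94],{"c":63,"leh":45,"xdw":75}],"frp":[{"atr":86,"nec":33},[87,69,90,75,47,19],[68],{"nhc":9,"nle":72},[63,62,2,34]],"nmi":22,"nub":[{"t":26,"uqw":88},[38,70,80,8],[67,9,46,61],[31,77,42,17],{"ep":70,"t":6}]}
After op 8 (add /nub/4/oh 45): {"ct":[[40,95,70,23],[79,80,94],{"c":63,"leh":45,"xdw":75}],"frp":[{"atr":86,"nec":33},[87,69,90,75,47,19],[68],{"nhc":9,"nle":72},[63,62,2,34]],"nmi":22,"nub":[{"t":26,"uqw":88},[38,70,80,8],[67,9,46,61],[31,77,42,17],{"ep":70,"oh":45,"t":6}]}
Value at /frp/3/nle: 72

Answer: 72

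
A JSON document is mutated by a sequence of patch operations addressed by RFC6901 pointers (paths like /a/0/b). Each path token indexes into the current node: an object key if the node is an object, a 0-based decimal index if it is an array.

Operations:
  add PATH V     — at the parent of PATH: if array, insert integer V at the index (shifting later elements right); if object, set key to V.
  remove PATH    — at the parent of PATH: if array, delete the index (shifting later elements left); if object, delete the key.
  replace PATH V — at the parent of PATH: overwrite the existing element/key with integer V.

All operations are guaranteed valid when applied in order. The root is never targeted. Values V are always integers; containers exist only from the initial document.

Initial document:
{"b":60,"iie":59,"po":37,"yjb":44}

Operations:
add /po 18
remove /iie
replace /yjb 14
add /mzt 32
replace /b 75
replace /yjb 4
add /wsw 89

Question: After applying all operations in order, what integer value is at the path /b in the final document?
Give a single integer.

After op 1 (add /po 18): {"b":60,"iie":59,"po":18,"yjb":44}
After op 2 (remove /iie): {"b":60,"po":18,"yjb":44}
After op 3 (replace /yjb 14): {"b":60,"po":18,"yjb":14}
After op 4 (add /mzt 32): {"b":60,"mzt":32,"po":18,"yjb":14}
After op 5 (replace /b 75): {"b":75,"mzt":32,"po":18,"yjb":14}
After op 6 (replace /yjb 4): {"b":75,"mzt":32,"po":18,"yjb":4}
After op 7 (add /wsw 89): {"b":75,"mzt":32,"po":18,"wsw":89,"yjb":4}
Value at /b: 75

Answer: 75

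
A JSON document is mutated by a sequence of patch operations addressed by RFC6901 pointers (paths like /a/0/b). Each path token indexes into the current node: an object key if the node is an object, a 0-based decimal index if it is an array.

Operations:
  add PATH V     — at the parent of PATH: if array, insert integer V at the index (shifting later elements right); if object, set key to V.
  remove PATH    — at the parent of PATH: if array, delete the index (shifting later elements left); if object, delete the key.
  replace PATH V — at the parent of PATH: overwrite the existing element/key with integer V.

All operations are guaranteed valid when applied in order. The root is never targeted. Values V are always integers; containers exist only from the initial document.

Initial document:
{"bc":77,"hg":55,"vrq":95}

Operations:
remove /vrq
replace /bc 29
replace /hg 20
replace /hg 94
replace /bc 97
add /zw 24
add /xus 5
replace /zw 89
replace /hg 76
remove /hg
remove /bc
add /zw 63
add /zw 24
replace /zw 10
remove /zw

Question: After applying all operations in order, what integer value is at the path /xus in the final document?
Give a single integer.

After op 1 (remove /vrq): {"bc":77,"hg":55}
After op 2 (replace /bc 29): {"bc":29,"hg":55}
After op 3 (replace /hg 20): {"bc":29,"hg":20}
After op 4 (replace /hg 94): {"bc":29,"hg":94}
After op 5 (replace /bc 97): {"bc":97,"hg":94}
After op 6 (add /zw 24): {"bc":97,"hg":94,"zw":24}
After op 7 (add /xus 5): {"bc":97,"hg":94,"xus":5,"zw":24}
After op 8 (replace /zw 89): {"bc":97,"hg":94,"xus":5,"zw":89}
After op 9 (replace /hg 76): {"bc":97,"hg":76,"xus":5,"zw":89}
After op 10 (remove /hg): {"bc":97,"xus":5,"zw":89}
After op 11 (remove /bc): {"xus":5,"zw":89}
After op 12 (add /zw 63): {"xus":5,"zw":63}
After op 13 (add /zw 24): {"xus":5,"zw":24}
After op 14 (replace /zw 10): {"xus":5,"zw":10}
After op 15 (remove /zw): {"xus":5}
Value at /xus: 5

Answer: 5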